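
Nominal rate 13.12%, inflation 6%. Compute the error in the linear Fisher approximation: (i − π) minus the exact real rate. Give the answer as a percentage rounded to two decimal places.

Approximate: r ≈ 13.120% − 6.000% = 7.1200%
Exact: (1 + 0.1312)/(1 + 0.0600) − 1 = 6.7170%
Error = 7.1200% − 6.7170% = 0.4030% → 0.40%.

0.40%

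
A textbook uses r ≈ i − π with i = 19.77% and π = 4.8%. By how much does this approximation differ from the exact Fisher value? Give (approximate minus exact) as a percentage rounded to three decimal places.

0.686%

Approximate: r ≈ 19.770% − 4.800% = 14.9700%
Exact: (1 + 0.1977)/(1 + 0.0480) − 1 = 14.2844%
Error = 14.9700% − 14.2844% = 0.6856% → 0.686%.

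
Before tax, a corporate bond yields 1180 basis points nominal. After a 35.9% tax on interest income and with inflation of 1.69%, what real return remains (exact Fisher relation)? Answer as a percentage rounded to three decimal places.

5.776%

After-tax nominal return = 11.8% × (1 − 0.359) = 7.5638%.
1 + r = 1.075638 / 1.01690 = 1.057762
After-tax real rate = 1.057762 − 1 → 5.776%.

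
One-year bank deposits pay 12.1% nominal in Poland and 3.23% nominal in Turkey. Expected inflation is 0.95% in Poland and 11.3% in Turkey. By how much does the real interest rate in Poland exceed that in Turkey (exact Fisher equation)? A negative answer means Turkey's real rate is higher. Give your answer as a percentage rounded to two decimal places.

Poland: (1 + 0.1210)/(1 + 0.0095) − 1 = 11.0451%
Turkey: (1 + 0.0323)/(1 + 0.1130) − 1 = -7.2507%
Differential = 11.0451% − (-7.2507%) = 18.2957% → 18.30%.

18.30%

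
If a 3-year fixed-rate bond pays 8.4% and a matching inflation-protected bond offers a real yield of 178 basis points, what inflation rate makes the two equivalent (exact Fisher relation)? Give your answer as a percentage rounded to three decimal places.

6.504%

(1 + π) = (1 + i)/(1 + r) = 1.08400 / 1.01780 = 1.065042
Break-even inflation = 1.065042 − 1 → 6.504%.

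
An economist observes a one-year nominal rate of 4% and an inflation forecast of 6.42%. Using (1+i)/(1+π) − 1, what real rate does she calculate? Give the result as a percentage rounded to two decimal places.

-2.27%

1 + r = 1.04000 / 1.06420 = 0.977260
r = 0.977260 − 1 = -2.2740%, i.e. -2.27%.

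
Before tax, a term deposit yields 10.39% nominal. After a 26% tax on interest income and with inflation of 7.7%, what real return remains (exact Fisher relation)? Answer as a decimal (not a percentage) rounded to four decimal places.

-0.0001

After-tax nominal return = 10.39% × (1 − 0.26) = 7.6886%.
1 + r = 1.076886 / 1.07700 = 0.999894
After-tax real rate = 0.999894 − 1 → -0.0001.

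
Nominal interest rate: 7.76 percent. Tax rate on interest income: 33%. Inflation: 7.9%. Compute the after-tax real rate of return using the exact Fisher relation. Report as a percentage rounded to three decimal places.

-2.503%

After-tax nominal return = 7.76% × (1 − 0.33) = 5.1992%.
1 + r = 1.051992 / 1.07900 = 0.974969
After-tax real rate = 0.974969 − 1 → -2.503%.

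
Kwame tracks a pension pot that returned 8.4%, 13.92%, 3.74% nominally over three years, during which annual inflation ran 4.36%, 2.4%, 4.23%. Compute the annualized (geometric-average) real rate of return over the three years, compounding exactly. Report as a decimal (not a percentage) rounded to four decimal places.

Nominal growth factor = 1.0840 × 1.1392 × 1.0374 = 1.28107779
Price-level growth factor = 1.0436 × 1.0240 × 1.0423 = 1.11385014
Real growth factor = 1.28107779 / 1.11385014 = 1.15013478
Annualized real rate = 1.15013478^(1/3) − 1 = 4.7730% → 0.0477.

0.0477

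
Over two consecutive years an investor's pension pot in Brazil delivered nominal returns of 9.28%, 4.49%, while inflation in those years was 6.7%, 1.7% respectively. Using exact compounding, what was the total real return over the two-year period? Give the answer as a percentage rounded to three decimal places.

Compound the nominal returns: 1.0928 × 1.0449 = 1.141867.
Compound inflation: 1.0670 × 1.0170 = 1.085139.
Deflate: 1.141867 / 1.085139 = 1.052277.
Total real return = 1.052277 − 1 → 5.228%.

5.228%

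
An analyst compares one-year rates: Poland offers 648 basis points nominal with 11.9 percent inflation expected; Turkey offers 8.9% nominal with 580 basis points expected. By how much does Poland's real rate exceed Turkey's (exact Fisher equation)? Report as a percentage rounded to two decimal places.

-7.77%

Poland: (1 + 0.0648)/(1 + 0.1190) − 1 = -4.8436%
Turkey: (1 + 0.0890)/(1 + 0.0580) − 1 = 2.9301%
Differential = -4.8436% − 2.9301% = -7.7737% → -7.77%.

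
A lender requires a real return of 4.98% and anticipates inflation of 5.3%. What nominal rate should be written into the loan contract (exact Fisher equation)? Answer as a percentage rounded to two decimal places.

(1 + i) = (1 + r)(1 + π) = 1.04980 × 1.05300 = 1.1054394
i = 1.1054394 − 1, so the required nominal rate is 10.54%.

10.54%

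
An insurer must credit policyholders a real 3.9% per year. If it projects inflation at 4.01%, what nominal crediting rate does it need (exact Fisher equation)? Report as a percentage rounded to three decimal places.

8.066%

(1 + i) = (1 + r)(1 + π) = 1.03900 × 1.04010 = 1.0806639
i = 1.0806639 − 1, so the required nominal rate is 8.066%.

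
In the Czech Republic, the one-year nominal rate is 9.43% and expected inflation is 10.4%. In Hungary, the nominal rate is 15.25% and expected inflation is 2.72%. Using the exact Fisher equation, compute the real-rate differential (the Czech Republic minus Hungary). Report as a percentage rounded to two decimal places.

The Czech Republic: (1 + 0.0943)/(1 + 0.1040) − 1 = -0.8786%
Hungary: (1 + 0.1525)/(1 + 0.0272) − 1 = 12.1982%
Differential = -0.8786% − 12.1982% = -13.0768% → -13.08%.

-13.08%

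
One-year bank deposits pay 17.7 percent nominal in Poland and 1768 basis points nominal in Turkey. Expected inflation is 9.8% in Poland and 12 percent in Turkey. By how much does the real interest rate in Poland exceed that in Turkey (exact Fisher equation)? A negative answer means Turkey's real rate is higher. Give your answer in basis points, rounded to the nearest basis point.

Poland: (1 + 0.1770)/(1 + 0.0980) − 1 = 7.1949%
Turkey: (1 + 0.1768)/(1 + 0.1200) − 1 = 5.0714%
Differential = 7.1949% − 5.0714% = 2.1235% → 212 basis points.

212 basis points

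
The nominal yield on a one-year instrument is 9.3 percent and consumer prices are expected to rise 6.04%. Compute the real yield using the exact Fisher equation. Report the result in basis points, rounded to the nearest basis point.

307 basis points

By the Fisher relation, 1 + r = (1 + i)/(1 + π).
1 + r = 1.09300 / 1.06040 = 1.030743
r = 1.030743 − 1 = 3.0743%, i.e. 307 basis points.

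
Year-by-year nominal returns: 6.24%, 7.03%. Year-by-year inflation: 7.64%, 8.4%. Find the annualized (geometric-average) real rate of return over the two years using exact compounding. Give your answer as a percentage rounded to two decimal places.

-1.28%

Compound the nominal returns: 1.0624 × 1.0703 = 1.13708672.
Compound inflation: 1.0764 × 1.0840 = 1.16681760.
Deflate: 1.13708672 / 1.16681760 = 0.97451968.
Annualized real rate = 0.97451968^(1/2) − 1 = -1.2822% → -1.28%.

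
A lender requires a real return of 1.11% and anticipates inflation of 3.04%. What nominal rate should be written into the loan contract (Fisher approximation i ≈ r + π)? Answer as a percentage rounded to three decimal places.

4.150%

i ≈ r + π = 1.11% + 3.04% = 4.150%.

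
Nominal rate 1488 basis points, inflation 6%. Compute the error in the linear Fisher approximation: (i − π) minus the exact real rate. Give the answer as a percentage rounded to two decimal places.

Approximate: r ≈ 14.880% − 6.000% = 8.8800%
Exact: (1 + 0.1488)/(1 + 0.0600) − 1 = 8.3774%
Error = 8.8800% − 8.3774% = 0.5026% → 0.50%.

0.50%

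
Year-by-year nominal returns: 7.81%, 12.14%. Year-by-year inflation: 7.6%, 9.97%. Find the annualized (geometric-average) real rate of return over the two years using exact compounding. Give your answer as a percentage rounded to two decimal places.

Compound the nominal returns: 1.0781 × 1.1214 = 1.20898134.
Compound inflation: 1.0760 × 1.0997 = 1.18327720.
Deflate: 1.20898134 / 1.18327720 = 1.02172284.
Annualized real rate = 1.02172284^(1/2) − 1 = 1.0803% → 1.08%.

1.08%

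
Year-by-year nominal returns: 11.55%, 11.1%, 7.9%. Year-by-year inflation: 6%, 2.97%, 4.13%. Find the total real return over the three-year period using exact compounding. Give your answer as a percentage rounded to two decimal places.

Compound the nominal returns: 1.1155 × 1.1110 × 1.0790 = 1.337227.
Compound inflation: 1.0600 × 1.0297 × 1.0413 = 1.136560.
Deflate: 1.337227 / 1.136560 = 1.176556.
Total real return = 1.176556 − 1 → 17.66%.

17.66%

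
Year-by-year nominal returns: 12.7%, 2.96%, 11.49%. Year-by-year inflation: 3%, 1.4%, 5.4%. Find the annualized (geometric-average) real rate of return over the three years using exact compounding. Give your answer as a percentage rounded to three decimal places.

5.529%

Nominal growth factor = 1.1270 × 1.0296 × 1.1149 = 1.29368447
Price-level growth factor = 1.0300 × 1.0140 × 1.0540 = 1.10081868
Real growth factor = 1.29368447 / 1.10081868 = 1.17520214
Annualized real rate = 1.17520214^(1/3) − 1 = 5.5288% → 5.529%.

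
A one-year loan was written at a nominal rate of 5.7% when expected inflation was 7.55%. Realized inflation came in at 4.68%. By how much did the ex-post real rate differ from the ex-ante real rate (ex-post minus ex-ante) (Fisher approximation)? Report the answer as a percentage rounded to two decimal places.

2.87%

Ex-ante: 5.7% − 7.55% = -1.850%
Ex-post: 5.7% − 4.68% = 1.020%
Difference (ex-post − ex-ante) = 2.8700% → 2.87%.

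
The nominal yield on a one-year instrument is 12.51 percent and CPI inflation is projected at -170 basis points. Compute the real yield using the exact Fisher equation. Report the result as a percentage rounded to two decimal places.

14.46%

1 + r = 1.12510 / 0.98300 = 1.144557
r = 1.144557 − 1 = 14.4557%, i.e. 14.46%.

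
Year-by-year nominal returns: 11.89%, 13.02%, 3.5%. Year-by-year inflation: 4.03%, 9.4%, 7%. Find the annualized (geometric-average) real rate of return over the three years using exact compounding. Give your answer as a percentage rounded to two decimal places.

2.43%

Compound the nominal returns: 1.1189 × 1.1302 × 1.0350 = 1.30884111.
Compound inflation: 1.0403 × 1.0940 × 1.0700 = 1.21775437.
Deflate: 1.30884111 / 1.21775437 = 1.07479894.
Annualized real rate = 1.07479894^(1/3) − 1 = 2.4336% → 2.43%.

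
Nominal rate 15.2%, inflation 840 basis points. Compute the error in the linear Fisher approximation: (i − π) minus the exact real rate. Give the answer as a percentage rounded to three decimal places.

0.527%

Approximate: r ≈ 15.200% − 8.400% = 6.8000%
Exact: (1 + 0.1520)/(1 + 0.0840) − 1 = 6.2731%
Error = 6.8000% − 6.2731% = 0.5269% → 0.527%.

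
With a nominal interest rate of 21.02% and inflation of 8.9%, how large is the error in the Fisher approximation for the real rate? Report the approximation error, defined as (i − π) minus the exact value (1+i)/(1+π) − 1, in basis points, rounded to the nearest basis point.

99 basis points

Approximate: r ≈ 21.020% − 8.900% = 12.1200%
Exact: (1 + 0.2102)/(1 + 0.0890) − 1 = 11.1295%
Error = 12.1200% − 11.1295% = 0.9905% → 99 basis points.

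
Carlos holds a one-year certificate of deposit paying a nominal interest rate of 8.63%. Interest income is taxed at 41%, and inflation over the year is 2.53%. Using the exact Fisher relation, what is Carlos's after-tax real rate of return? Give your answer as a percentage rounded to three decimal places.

After-tax nominal return = 8.63% × (1 − 0.41) = 5.0917%.
1 + r = 1.050917 / 1.02530 = 1.0249849
After-tax real rate = 1.0249849 − 1 → 2.498%.

2.498%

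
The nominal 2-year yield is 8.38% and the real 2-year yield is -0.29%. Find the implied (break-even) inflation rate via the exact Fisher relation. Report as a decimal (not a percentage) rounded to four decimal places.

0.0870

(1 + π) = (1 + i)/(1 + r) = 1.08380 / 0.99710 = 1.086952
Break-even inflation = 1.086952 − 1 → 0.0870.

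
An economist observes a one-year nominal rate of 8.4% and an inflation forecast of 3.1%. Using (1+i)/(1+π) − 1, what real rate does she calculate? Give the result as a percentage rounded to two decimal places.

5.14%

1 + r = 1.08400 / 1.03100 = 1.051406
r = 1.051406 − 1 = 5.1406%, i.e. 5.14%.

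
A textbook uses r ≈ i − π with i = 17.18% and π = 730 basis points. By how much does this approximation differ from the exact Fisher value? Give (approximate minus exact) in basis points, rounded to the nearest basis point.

67 basis points

Approximate: r ≈ 17.180% − 7.300% = 9.8800%
Exact: (1 + 0.1718)/(1 + 0.0730) − 1 = 9.2078%
Error = 9.8800% − 9.2078% = 0.6722% → 67 basis points.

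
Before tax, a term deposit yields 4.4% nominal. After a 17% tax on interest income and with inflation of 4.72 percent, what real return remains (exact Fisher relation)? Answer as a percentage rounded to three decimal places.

-1.020%

After-tax nominal return = 4.4% × (1 − 0.17) = 3.6520%.
1 + r = 1.03652 / 1.04720 = 0.989801
After-tax real rate = 0.989801 − 1 → -1.020%.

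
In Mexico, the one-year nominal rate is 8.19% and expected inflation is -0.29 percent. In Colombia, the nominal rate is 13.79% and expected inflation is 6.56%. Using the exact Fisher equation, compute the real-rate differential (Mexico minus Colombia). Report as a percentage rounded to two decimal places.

Mexico: (1 + 0.0819)/(1 − 0.0029) − 1 = 8.5047%
Colombia: (1 + 0.1379)/(1 + 0.0656) − 1 = 6.7849%
Differential = 8.5047% − 6.7849% = 1.7198% → 1.72%.

1.72%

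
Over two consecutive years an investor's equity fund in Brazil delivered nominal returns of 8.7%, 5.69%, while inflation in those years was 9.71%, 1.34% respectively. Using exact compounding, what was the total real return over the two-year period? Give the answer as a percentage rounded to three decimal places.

Compound the nominal returns: 1.0870 × 1.0569 = 1.148850.
Compound inflation: 1.0971 × 1.0134 = 1.111801.
Deflate: 1.148850 / 1.111801 = 1.033324.
Total real return = 1.033324 − 1 → 3.332%.

3.332%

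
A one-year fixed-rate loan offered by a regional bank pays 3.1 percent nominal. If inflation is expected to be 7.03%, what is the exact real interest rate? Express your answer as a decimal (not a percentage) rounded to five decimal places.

1 + r = 1.03100 / 1.07030 = 0.963281
r = 0.963281 − 1 = -3.6719%, i.e. -0.03672.

-0.03672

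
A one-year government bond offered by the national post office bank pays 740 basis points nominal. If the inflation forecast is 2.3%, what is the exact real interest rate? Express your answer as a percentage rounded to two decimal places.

4.99%

By the Fisher identity, 1 + r = (1 + i)/(1 + π).
1 + r = 1.07400 / 1.02300 = 1.049853
r = 1.049853 − 1 = 4.9853%, i.e. 4.99%.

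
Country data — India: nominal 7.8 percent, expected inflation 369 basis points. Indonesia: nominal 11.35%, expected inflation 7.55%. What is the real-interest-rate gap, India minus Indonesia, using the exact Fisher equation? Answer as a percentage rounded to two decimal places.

India: (1 + 0.0780)/(1 + 0.0369) − 1 = 3.9637%
Indonesia: (1 + 0.1135)/(1 + 0.0755) − 1 = 3.5332%
Differential = 3.9637% − 3.5332% = 0.4305% → 0.43%.

0.43%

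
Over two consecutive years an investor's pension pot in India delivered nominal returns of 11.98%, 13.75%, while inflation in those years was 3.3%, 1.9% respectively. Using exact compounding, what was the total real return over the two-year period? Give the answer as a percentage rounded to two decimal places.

Nominal growth factor = 1.1198 × 1.1375 = 1.273773
Price-level growth factor = 1.0330 × 1.0190 = 1.052627
Real growth factor = 1.273773 / 1.052627 = 1.210089
Total real return = 1.210089 − 1 → 21.01%.

21.01%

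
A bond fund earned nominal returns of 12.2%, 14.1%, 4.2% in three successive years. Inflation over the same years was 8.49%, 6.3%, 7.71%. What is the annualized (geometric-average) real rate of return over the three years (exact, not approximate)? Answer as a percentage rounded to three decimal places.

Nominal growth factor = 1.1220 × 1.1410 × 1.0420 = 1.33397048
Price-level growth factor = 1.0849 × 1.0630 × 1.0771 = 1.24216417
Real growth factor = 1.33397048 / 1.24216417 = 1.07390835
Annualized real rate = 1.07390835^(1/3) − 1 = 2.4053% → 2.405%.

2.405%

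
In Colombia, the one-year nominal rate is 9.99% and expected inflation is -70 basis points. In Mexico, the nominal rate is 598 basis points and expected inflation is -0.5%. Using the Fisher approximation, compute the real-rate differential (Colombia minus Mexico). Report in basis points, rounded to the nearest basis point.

Colombia: 9.99% − (-0.7%) = 10.690%
Mexico: 5.98% − (-0.5%) = 6.480%
Differential = 4.210% → 421 basis points.

421 basis points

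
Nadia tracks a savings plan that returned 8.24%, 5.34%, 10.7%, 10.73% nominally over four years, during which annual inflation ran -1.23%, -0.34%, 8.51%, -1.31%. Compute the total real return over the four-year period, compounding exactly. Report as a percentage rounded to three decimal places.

Nominal growth factor = 1.0824 × 1.0534 × 1.1070 × 1.1073 = 1.397636
Price-level growth factor = 0.9877 × 0.9966 × 1.0851 × 0.9869 = 1.054117
Real growth factor = 1.397636 / 1.054117 = 1.325883
Total real return = 1.325883 − 1 → 32.588%.

32.588%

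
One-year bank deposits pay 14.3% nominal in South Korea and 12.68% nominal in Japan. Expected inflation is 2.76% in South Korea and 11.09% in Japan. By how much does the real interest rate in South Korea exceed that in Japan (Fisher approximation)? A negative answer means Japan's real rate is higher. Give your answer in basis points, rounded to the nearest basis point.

South Korea: 14.3% − 2.76% = 11.540%
Japan: 12.68% − 11.09% = 1.590%
Differential = 9.950% → 995 basis points.

995 basis points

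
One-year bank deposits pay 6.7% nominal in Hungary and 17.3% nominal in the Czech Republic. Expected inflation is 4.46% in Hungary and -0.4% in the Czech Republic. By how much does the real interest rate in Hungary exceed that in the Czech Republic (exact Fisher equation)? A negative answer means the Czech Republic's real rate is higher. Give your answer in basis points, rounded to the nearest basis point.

Hungary: (1 + 0.0670)/(1 + 0.0446) − 1 = 2.1444%
The Czech Republic: (1 + 0.1730)/(1 − 0.0040) − 1 = 17.7711%
Differential = 2.1444% − 17.7711% = -15.6267% → -1563 basis points.

-1563 basis points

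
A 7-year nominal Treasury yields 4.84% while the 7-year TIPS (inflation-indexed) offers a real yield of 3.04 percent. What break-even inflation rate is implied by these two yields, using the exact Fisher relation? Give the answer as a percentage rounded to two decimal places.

(1 + π) = (1 + i)/(1 + r) = 1.04840 / 1.03040 = 1.017469
Break-even inflation = 1.017469 − 1 → 1.75%.

1.75%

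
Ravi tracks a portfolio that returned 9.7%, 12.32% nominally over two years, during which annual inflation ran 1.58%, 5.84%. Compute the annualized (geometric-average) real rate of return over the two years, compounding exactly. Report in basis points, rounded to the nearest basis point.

705 basis points

Compound the nominal returns: 1.0970 × 1.1232 = 1.23215040.
Compound inflation: 1.0158 × 1.0584 = 1.07512272.
Deflate: 1.23215040 / 1.07512272 = 1.14605559.
Annualized real rate = 1.14605559^(1/2) − 1 = 7.0540% → 705 basis points.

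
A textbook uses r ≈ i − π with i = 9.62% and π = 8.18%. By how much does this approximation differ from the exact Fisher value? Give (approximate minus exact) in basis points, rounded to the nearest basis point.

11 basis points

Approximate: r ≈ 9.620% − 8.180% = 1.4400%
Exact: (1 + 0.0962)/(1 + 0.0818) − 1 = 1.3311%
Error = 1.4400% − 1.3311% = 0.1089% → 11 basis points.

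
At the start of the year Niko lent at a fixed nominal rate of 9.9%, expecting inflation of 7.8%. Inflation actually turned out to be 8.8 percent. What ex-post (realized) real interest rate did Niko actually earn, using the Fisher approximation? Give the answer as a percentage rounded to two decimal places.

Ex-post: 9.9% − 8.8% = 1.100%
So the realized real rate is 1.10%.

1.10%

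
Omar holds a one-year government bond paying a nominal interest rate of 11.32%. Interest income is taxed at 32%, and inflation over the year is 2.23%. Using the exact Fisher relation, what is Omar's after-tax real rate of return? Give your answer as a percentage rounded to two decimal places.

5.35%

After-tax nominal return = 11.32% × (1 − 0.32) = 7.6976%.
1 + r = 1.076976 / 1.02230 = 1.053483
After-tax real rate = 1.053483 − 1 → 5.35%.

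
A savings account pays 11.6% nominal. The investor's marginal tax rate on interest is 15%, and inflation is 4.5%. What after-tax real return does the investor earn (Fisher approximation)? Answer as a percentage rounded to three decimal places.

After-tax nominal return = 11.6% × (1 − 0.15) = 9.8600%.
r ≈ 9.8600% − 4.5% → 5.360%.

5.360%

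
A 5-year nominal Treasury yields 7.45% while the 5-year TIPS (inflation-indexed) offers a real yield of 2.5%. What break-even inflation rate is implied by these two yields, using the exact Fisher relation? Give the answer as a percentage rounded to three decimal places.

(1 + π) = (1 + i)/(1 + r) = 1.07450 / 1.02500 = 1.048293
Break-even inflation = 1.048293 − 1 → 4.829%.

4.829%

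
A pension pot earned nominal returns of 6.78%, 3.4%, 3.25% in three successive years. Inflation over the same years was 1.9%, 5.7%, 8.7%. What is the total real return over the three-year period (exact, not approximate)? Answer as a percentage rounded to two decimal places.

-2.63%

Compound the nominal returns: 1.0678 × 1.0340 × 1.0325 = 1.139989.
Compound inflation: 1.0190 × 1.0570 × 1.0870 = 1.170789.
Deflate: 1.139989 / 1.170789 = 0.973692.
Total real return = 0.973692 − 1 → -2.63%.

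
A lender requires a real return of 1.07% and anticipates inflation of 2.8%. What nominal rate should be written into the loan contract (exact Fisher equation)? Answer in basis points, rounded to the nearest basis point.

(1 + i) = (1 + r)(1 + π) = 1.01070 × 1.02800 = 1.0389996
i = 1.0389996 − 1, so the required nominal rate is 390 basis points.

390 basis points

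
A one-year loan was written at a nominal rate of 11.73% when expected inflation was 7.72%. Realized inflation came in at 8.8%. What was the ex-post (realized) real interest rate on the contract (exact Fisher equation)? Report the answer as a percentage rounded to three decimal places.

2.693%

Ex-post: (1 + 0.1173)/(1 + 0.0880) − 1 = 2.6930%
So the realized real rate is 2.693%.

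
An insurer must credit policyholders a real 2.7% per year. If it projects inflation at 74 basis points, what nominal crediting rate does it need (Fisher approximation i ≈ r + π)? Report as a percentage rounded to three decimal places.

3.440%

i ≈ r + π = 2.7% + 0.74% = 3.440%.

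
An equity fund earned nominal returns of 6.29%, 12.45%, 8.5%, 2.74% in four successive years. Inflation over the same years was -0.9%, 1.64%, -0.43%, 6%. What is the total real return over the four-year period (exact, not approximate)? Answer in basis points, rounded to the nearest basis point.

2533 basis points

Nominal growth factor = 1.0629 × 1.1245 × 1.0850 × 1.0274 = 1.332359
Price-level growth factor = 0.9910 × 1.0164 × 0.9957 × 1.0600 = 1.063096
Real growth factor = 1.332359 / 1.063096 = 1.253281
Total real return = 1.253281 − 1 → 2533 basis points.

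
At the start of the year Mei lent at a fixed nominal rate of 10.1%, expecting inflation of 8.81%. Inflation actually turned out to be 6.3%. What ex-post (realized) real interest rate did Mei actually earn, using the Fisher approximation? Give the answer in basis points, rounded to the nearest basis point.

Ex-post: 10.1% − 6.3% = 3.800%
So the realized real rate is 380 basis points.

380 basis points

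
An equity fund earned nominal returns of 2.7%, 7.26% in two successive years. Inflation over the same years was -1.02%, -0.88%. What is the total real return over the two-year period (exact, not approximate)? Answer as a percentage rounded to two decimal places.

12.28%

Nominal growth factor = 1.0270 × 1.0726 = 1.101560
Price-level growth factor = 0.9898 × 0.9912 = 0.981090
Real growth factor = 1.101560 / 0.981090 = 1.122792
Total real return = 1.122792 − 1 → 12.28%.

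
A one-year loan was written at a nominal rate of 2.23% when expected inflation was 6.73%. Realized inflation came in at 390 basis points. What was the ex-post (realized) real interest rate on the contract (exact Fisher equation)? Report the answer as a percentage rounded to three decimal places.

-1.607%

Ex-post: (1 + 0.0223)/(1 + 0.0390) − 1 = -1.6073%
So the realized real rate is -1.607%.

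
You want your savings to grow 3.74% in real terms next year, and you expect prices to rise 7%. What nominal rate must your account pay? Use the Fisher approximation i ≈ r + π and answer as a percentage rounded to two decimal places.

10.74%

i ≈ r + π = 3.74% + 7% = 10.74%.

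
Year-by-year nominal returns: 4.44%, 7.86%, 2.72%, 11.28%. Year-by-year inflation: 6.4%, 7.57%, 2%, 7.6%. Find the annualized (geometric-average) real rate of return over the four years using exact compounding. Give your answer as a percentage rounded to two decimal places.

Compound the nominal returns: 1.0444 × 1.0786 × 1.0272 × 1.1128 = 1.28765467.
Compound inflation: 1.0640 × 1.0757 × 1.0200 × 1.0760 = 1.25616081.
Deflate: 1.28765467 / 1.25616081 = 1.02507152.
Annualized real rate = 1.02507152^(1/4) − 1 = 0.6210% → 0.62%.

0.62%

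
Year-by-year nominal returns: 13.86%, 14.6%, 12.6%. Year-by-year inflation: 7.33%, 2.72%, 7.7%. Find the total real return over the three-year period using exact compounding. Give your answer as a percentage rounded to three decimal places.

Compound the nominal returns: 1.1386 × 1.1460 × 1.1260 = 1.469245.
Compound inflation: 1.0733 × 1.0272 × 1.0770 = 1.187386.
Deflate: 1.469245 / 1.187386 = 1.237378.
Total real return = 1.237378 − 1 → 23.738%.

23.738%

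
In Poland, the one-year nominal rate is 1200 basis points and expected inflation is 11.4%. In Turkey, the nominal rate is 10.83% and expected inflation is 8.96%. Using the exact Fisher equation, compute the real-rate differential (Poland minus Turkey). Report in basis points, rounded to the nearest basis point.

Poland: (1 + 0.1200)/(1 + 0.1140) − 1 = 0.5386%
Turkey: (1 + 0.1083)/(1 + 0.0896) − 1 = 1.7162%
Differential = 0.5386% − 1.7162% = -1.1776% → -118 basis points.

-118 basis points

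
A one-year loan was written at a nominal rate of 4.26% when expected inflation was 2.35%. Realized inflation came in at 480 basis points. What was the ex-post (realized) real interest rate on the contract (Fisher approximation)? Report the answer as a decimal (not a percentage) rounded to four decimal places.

Ex-post: 4.26% − 4.8% = -0.540%
So the realized real rate is -0.0054.

-0.0054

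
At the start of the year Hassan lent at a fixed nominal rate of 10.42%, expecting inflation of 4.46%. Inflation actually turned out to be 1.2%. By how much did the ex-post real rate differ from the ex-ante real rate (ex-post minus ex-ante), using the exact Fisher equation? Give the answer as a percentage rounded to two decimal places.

3.41%

Ex-ante: (1 + 0.1042)/(1 + 0.0446) − 1 = 5.7055%
Ex-post: (1 + 0.1042)/(1 + 0.0120) − 1 = 9.1107%
Difference (ex-post − ex-ante) = 3.4051% → 3.41%.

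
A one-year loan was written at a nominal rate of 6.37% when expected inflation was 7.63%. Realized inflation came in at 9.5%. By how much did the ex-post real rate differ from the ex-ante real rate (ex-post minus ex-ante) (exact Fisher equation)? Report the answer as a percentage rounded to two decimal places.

Ex-ante: (1 + 0.0637)/(1 + 0.0763) − 1 = -1.1707%
Ex-post: (1 + 0.0637)/(1 + 0.0950) − 1 = -2.8584%
Difference (ex-post − ex-ante) = -1.6878% → -1.69%.

-1.69%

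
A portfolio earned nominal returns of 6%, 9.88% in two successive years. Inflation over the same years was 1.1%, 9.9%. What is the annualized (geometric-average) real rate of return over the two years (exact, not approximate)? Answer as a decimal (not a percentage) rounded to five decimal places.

Compound the nominal returns: 1.0600 × 1.0988 = 1.16472800.
Compound inflation: 1.0110 × 1.0990 = 1.11108900.
Deflate: 1.16472800 / 1.11108900 = 1.04827606.
Annualized real rate = 1.04827606^(1/2) − 1 = 2.3854% → 0.02385.

0.02385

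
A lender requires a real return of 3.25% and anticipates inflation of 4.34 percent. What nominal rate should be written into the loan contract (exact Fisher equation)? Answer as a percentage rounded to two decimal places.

7.73%

(1 + i) = (1 + r)(1 + π) = 1.03250 × 1.04340 = 1.0773105
i = 1.0773105 − 1, so the required nominal rate is 7.73%.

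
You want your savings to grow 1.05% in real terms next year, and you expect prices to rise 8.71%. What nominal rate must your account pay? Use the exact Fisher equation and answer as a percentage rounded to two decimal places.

9.85%

(1 + i) = (1 + r)(1 + π) = 1.01050 × 1.08710 = 1.09851455
i = 1.09851455 − 1, so the required nominal rate is 9.85%.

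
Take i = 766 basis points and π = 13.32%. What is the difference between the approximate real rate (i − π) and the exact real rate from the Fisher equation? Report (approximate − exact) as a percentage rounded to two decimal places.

-0.67%

Approximate: r ≈ 7.660% − 13.320% = -5.6600%
Exact: (1 + 0.0766)/(1 + 0.1332) − 1 = -4.9947%
Error = -5.6600% − (-4.9947%) = -0.6653% → -0.67%.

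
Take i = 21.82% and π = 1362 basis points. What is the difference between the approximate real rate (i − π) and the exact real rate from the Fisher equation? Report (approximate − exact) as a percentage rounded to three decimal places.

Approximate: r ≈ 21.820% − 13.620% = 8.2000%
Exact: (1 + 0.2182)/(1 + 0.1362) − 1 = 7.2170%
Error = 8.2000% − 7.2170% = 0.9830% → 0.983%.

0.983%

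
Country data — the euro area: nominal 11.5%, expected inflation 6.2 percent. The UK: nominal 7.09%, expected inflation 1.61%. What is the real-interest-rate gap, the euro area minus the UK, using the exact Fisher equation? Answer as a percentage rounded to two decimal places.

-0.40%

The euro area: (1 + 0.1150)/(1 + 0.0620) − 1 = 4.9906%
The UK: (1 + 0.0709)/(1 + 0.0161) − 1 = 5.3932%
Differential = 4.9906% − 5.3932% = -0.4026% → -0.40%.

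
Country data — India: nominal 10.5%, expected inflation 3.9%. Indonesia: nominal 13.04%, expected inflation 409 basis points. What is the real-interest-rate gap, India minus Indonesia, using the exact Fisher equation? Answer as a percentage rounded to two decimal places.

India: (1 + 0.1050)/(1 + 0.0390) − 1 = 6.3523%
Indonesia: (1 + 0.1304)/(1 + 0.0409) − 1 = 8.5983%
Differential = 6.3523% − 8.5983% = -2.2461% → -2.25%.

-2.25%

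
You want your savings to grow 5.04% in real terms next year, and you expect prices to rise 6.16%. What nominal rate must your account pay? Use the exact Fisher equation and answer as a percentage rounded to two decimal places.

(1 + i) = (1 + r)(1 + π) = 1.05040 × 1.06160 = 1.11510464
i = 1.11510464 − 1, so the required nominal rate is 11.51%.

11.51%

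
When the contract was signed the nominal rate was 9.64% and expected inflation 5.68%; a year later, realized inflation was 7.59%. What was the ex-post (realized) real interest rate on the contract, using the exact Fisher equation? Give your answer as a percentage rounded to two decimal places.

1.91%

Ex-post: (1 + 0.0964)/(1 + 0.0759) − 1 = 1.9054%
So the realized real rate is 1.91%.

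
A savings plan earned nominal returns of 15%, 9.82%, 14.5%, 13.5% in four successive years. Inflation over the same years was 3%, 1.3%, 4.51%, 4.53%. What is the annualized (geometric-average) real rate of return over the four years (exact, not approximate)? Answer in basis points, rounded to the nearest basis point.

Nominal growth factor = 1.1500 × 1.0982 × 1.1450 × 1.1350 = 1.64127225
Price-level growth factor = 1.0300 × 1.0130 × 1.0451 × 1.0453 = 1.13984413
Real growth factor = 1.64127225 / 1.13984413 = 1.43990938
Annualized real rate = 1.43990938^(1/4) − 1 = 9.5428% → 954 basis points.

954 basis points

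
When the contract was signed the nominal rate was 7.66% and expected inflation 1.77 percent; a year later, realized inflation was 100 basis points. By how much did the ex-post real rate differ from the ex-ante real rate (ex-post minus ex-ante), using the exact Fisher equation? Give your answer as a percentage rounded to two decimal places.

Ex-ante: (1 + 0.0766)/(1 + 0.0177) − 1 = 5.7876%
Ex-post: (1 + 0.0766)/(1 + 0.0100) − 1 = 6.5941%
Difference (ex-post − ex-ante) = 0.8065% → 0.81%.

0.81%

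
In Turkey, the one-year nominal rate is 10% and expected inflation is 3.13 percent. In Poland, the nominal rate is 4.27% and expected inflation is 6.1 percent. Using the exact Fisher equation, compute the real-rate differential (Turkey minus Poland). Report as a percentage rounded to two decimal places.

Turkey: (1 + 0.1000)/(1 + 0.0313) − 1 = 6.6615%
Poland: (1 + 0.0427)/(1 + 0.0610) − 1 = -1.7248%
Differential = 6.6615% − (-1.7248%) = 8.3863% → 8.39%.

8.39%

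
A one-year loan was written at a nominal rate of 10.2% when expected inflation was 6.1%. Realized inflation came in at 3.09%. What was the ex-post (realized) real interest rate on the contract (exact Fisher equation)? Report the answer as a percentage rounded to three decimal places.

6.897%

Ex-post: (1 + 0.1020)/(1 + 0.0309) − 1 = 6.8969%
So the realized real rate is 6.897%.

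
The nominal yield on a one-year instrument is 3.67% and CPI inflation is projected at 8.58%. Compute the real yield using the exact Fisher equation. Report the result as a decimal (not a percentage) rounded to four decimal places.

1 + r = 1.03670 / 1.08580 = 0.954780
r = 0.954780 − 1 = -4.5220%, i.e. -0.0452.

-0.0452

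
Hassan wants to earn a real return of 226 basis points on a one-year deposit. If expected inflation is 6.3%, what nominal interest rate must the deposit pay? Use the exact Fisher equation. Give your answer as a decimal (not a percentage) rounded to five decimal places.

(1 + i) = (1 + r)(1 + π) = 1.02260 × 1.06300 = 1.0870238
i = 1.0870238 − 1, so the required nominal rate is 0.08702.

0.08702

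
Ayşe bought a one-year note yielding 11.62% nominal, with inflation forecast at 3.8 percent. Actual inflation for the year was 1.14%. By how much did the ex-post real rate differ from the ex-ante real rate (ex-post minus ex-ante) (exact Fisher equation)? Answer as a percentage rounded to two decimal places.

Ex-ante: (1 + 0.1162)/(1 + 0.0380) − 1 = 7.5337%
Ex-post: (1 + 0.1162)/(1 + 0.0114) − 1 = 10.3619%
Difference (ex-post − ex-ante) = 2.8282% → 2.83%.

2.83%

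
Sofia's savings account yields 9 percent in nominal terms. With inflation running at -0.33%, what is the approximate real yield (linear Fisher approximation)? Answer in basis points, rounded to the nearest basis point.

r ≈ i − π = 9% − (-0.33%) = 933 basis points.

933 basis points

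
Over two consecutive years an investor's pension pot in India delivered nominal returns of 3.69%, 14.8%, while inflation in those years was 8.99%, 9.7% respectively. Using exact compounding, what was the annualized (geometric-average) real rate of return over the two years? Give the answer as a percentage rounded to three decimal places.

Compound the nominal returns: 1.0369 × 1.1480 = 1.19036120.
Compound inflation: 1.0899 × 1.0970 = 1.19562030.
Deflate: 1.19036120 / 1.19562030 = 0.99560136.
Annualized real rate = 0.99560136^(1/2) − 1 = -0.2202% → -0.220%.

-0.220%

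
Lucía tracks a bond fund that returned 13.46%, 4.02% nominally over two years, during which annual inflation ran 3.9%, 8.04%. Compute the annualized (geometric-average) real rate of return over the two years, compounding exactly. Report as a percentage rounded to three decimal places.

Nominal growth factor = 1.1346 × 1.0402 = 1.18021092
Price-level growth factor = 1.0390 × 1.0804 = 1.12253560
Real growth factor = 1.18021092 / 1.12253560 = 1.05137950
Annualized real rate = 1.05137950^(1/2) − 1 = 2.5368% → 2.537%.

2.537%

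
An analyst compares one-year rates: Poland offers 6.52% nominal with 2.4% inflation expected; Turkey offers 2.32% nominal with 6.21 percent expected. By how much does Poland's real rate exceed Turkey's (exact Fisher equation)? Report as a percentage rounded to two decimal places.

Poland: (1 + 0.0652)/(1 + 0.0240) − 1 = 4.0234%
Turkey: (1 + 0.0232)/(1 + 0.0621) − 1 = -3.6626%
Differential = 4.0234% − (-3.6626%) = 7.6860% → 7.69%.

7.69%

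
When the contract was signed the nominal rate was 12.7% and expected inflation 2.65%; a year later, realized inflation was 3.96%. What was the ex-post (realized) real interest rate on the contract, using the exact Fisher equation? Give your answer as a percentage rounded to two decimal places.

8.41%

Ex-post: (1 + 0.1270)/(1 + 0.0396) − 1 = 8.4071%
So the realized real rate is 8.41%.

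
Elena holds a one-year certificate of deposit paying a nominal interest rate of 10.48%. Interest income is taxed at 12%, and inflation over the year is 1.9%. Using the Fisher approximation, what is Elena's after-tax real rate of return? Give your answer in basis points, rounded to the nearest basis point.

After-tax nominal return = 10.48% × (1 − 0.12) = 9.2224%.
r ≈ 9.2224% − 1.9% → 732 basis points.

732 basis points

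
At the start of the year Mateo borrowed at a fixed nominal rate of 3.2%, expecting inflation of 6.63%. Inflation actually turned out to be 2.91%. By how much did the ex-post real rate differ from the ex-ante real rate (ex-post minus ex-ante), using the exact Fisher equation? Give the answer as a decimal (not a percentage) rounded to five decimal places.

0.03499

Ex-ante: (1 + 0.0320)/(1 + 0.0663) − 1 = -3.21673%
Ex-post: (1 + 0.0320)/(1 + 0.0291) − 1 = 0.28180%
Difference (ex-post − ex-ante) = 3.49853% → 0.03499.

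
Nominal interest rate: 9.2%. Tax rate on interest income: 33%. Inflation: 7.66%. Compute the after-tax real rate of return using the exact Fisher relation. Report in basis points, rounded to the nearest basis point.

After-tax nominal return = 9.2% × (1 − 0.33) = 6.1640%.
1 + r = 1.06164 / 1.07660 = 0.986104
After-tax real rate = 0.986104 − 1 → -139 basis points.

-139 basis points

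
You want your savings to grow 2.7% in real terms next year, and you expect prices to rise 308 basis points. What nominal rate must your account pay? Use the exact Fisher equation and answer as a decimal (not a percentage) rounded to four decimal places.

(1 + i) = (1 + r)(1 + π) = 1.02700 × 1.03080 = 1.0586316
i = 1.0586316 − 1, so the required nominal rate is 0.0586.

0.0586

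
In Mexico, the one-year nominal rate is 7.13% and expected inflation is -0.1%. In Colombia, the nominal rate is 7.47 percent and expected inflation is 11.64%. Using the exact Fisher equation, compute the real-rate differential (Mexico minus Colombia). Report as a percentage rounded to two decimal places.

10.97%

Mexico: (1 + 0.0713)/(1 − 0.0010) − 1 = 7.2372%
Colombia: (1 + 0.0747)/(1 + 0.1164) − 1 = -3.7352%
Differential = 7.2372% − (-3.7352%) = 10.9725% → 10.97%.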